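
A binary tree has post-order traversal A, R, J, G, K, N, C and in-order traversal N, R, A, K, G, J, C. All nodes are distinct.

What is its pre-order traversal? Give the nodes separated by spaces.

The last element of post-order is the root; it splits in-order into left and right subtrees.
Root C: left subtree has 6 nodes {N, R, A, K, G, J}, right has 0 { }.
  Root N: left subtree has 0 nodes { }, right has 5 {R, A, K, G, J}.
    Root K: left subtree has 2 nodes {R, A}, right has 2 {G, J}.
      Root R: left subtree has 0 nodes { }, right has 1 {A}.
      Root G: left subtree has 0 nodes { }, right has 1 {J}.

C N K R A G J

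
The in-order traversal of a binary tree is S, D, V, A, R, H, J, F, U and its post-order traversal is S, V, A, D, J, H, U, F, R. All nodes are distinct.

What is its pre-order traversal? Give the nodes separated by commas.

The last element of post-order is the root; it splits in-order into left and right subtrees.
Root R: left subtree has 4 nodes {S, D, V, A}, right has 4 {H, J, F, U}.
  Root D: left subtree has 1 node {S}, right has 2 {V, A}.
    Root A: left subtree has 1 node {V}, right has 0 { }.
  Root F: left subtree has 2 nodes {H, J}, right has 1 {U}.
    Root H: left subtree has 0 nodes { }, right has 1 {J}.

R, D, S, A, V, F, H, J, U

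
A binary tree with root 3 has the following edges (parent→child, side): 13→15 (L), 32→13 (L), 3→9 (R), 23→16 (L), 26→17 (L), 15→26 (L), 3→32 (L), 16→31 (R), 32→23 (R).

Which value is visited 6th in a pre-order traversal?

Pre-order visits the node, then its left subtree, then its right subtree.
Visit 3.
At 3: go left to 32.
  Visit 32.
  At 32: go left to 13.
    Visit 13.
    At 13: go left to 15.
      Visit 15.
      At 15: go left to 26.
        Visit 26.
        At 26: go left to 17.
          17 is a leaf — visit 17.
        At 26: no right child.
      At 15: no right child.
    At 13: no right child.
  At 32: go right to 23.
    Visit 23.
    At 23: go left to 16.
      Visit 16.
      At 16: no left child.
      At 16: go right to 31.
        31 is a leaf — visit 31.
    At 23: no right child.
At 3: go right to 9.
  9 is a leaf — visit 9.
Full pre-order sequence: 3, 32, 13, 15, 26, 17, 23, 16, 31, 9.

17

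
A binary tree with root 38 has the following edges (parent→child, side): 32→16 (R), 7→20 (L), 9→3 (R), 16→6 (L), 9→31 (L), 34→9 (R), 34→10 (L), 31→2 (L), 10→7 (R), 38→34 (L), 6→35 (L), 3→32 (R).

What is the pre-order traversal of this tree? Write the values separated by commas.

Pre-order visits the node, then its left subtree, then its right subtree.
Visit 38.
At 38: go left to 34.
  Visit 34.
  At 34: go left to 10.
    Visit 10.
    At 10: no left child.
    At 10: go right to 7.
      Visit 7.
      At 7: go left to 20.
        20 is a leaf — visit 20.
      At 7: no right child.
  At 34: go right to 9.
    Visit 9.
    At 9: go left to 31.
      Visit 31.
      At 31: go left to 2.
        2 is a leaf — visit 2.
      At 31: no right child.
    At 9: go right to 3.
      Visit 3.
      At 3: no left child.
      At 3: go right to 32.
        Visit 32.
        At 32: no left child.
        At 32: go right to 16.
          Visit 16.
          At 16: go left to 6.
            Visit 6.
            At 6: go left to 35.
              35 is a leaf — visit 35.
            At 6: no right child.
          At 16: no right child.
At 38: no right child.

38, 34, 10, 7, 20, 9, 31, 2, 3, 32, 16, 6, 35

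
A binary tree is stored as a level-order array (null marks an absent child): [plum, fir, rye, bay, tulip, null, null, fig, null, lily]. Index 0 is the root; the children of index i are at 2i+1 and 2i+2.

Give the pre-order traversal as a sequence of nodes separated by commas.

Pre-order visits the node, then its left subtree, then its right subtree.
Visit plum.
At plum: go left to fir.
  Visit fir.
  At fir: go left to bay.
    Visit bay.
    At bay: go left to fig.
      fig is a leaf — visit fig.
    At bay: no right child.
  At fir: go right to tulip.
    Visit tulip.
    At tulip: go left to lily.
      lily is a leaf — visit lily.
    At tulip: no right child.
At plum: go right to rye.
  rye is a leaf — visit rye.

plum, fir, bay, fig, tulip, lily, rye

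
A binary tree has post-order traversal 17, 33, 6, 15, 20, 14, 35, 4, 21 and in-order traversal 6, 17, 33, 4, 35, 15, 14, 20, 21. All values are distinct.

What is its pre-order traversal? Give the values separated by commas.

The last element of post-order is the root; it splits in-order into left and right subtrees.
Root 21: left subtree has 8 nodes {6, 17, 33, 4, 35, 15, 14, 20}, right has 0 { }.
  Root 4: left subtree has 3 nodes {6, 17, 33}, right has 4 {35, 15, 14, 20}.
    Root 6: left subtree has 0 nodes { }, right has 2 {17, 33}.
      Root 33: left subtree has 1 node {17}, right has 0 { }.
    Root 35: left subtree has 0 nodes { }, right has 3 {15, 14, 20}.
      Root 14: left subtree has 1 node {15}, right has 1 {20}.

21, 4, 6, 33, 17, 35, 14, 15, 20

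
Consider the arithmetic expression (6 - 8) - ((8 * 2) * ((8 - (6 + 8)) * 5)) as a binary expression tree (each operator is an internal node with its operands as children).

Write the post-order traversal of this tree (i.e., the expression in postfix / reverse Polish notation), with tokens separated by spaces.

Post-order on an expression tree gives postfix notation: for each operator, emit left operand, right operand, then the operator.

6 8 - 8 2 * 8 6 8 + - 5 * * -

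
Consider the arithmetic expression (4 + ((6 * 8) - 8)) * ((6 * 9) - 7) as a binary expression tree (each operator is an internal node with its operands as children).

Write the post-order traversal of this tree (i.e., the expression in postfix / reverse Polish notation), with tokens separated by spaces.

Post-order on an expression tree gives postfix notation: for each operator, emit left operand, right operand, then the operator.

4 6 8 * 8 - + 6 9 * 7 - *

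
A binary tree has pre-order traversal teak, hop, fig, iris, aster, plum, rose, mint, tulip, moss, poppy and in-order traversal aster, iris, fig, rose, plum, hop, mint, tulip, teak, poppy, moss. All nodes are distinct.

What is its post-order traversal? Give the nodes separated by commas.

The first element of pre-order is the root; it splits in-order into left and right subtrees.
Root teak: left subtree has 8 nodes {aster, iris, fig, rose, plum, hop, mint, tulip}, right has 2 {poppy, moss}.
  Root hop: left subtree has 5 nodes {aster, iris, fig, rose, plum}, right has 2 {mint, tulip}.
    Root fig: left subtree has 2 nodes {aster, iris}, right has 2 {rose, plum}.
      Root iris: left subtree has 1 node {aster}, right has 0 { }.
      Root plum: left subtree has 1 node {rose}, right has 0 { }.
    Root mint: left subtree has 0 nodes { }, right has 1 {tulip}.
  Root moss: left subtree has 1 node {poppy}, right has 0 { }.

aster, iris, rose, plum, fig, tulip, mint, hop, poppy, moss, teak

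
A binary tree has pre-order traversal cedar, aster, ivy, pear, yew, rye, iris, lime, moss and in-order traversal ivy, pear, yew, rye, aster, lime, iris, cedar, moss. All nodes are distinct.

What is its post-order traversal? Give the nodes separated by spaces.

The first element of pre-order is the root; it splits in-order into left and right subtrees.
Root cedar: left subtree has 7 nodes {ivy, pear, yew, rye, aster, lime, iris}, right has 1 {moss}.
  Root aster: left subtree has 4 nodes {ivy, pear, yew, rye}, right has 2 {lime, iris}.
    Root ivy: left subtree has 0 nodes { }, right has 3 {pear, yew, rye}.
      Root pear: left subtree has 0 nodes { }, right has 2 {yew, rye}.
        Root yew: left subtree has 0 nodes { }, right has 1 {rye}.
    Root iris: left subtree has 1 node {lime}, right has 0 { }.

rye yew pear ivy lime iris aster moss cedar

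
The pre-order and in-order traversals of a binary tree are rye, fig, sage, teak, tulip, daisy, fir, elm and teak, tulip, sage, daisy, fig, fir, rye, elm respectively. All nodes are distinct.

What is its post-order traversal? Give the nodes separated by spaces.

The first element of pre-order is the root; it splits in-order into left and right subtrees.
Root rye: left subtree has 6 nodes {teak, tulip, sage, daisy, fig, fir}, right has 1 {elm}.
  Root fig: left subtree has 4 nodes {teak, tulip, sage, daisy}, right has 1 {fir}.
    Root sage: left subtree has 2 nodes {teak, tulip}, right has 1 {daisy}.
      Root teak: left subtree has 0 nodes { }, right has 1 {tulip}.

tulip teak daisy sage fir fig elm rye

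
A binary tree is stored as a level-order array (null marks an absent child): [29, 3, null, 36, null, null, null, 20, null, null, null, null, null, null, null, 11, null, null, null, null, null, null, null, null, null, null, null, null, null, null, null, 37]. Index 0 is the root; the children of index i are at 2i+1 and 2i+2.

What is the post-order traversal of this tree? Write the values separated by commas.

Post-order visits the left subtree, then the right subtree, then the node.
At 29: go left to 3.
  At 3: go left to 36.
    At 36: go left to 20.
      At 20: go left to 11.
        At 11: go left to 37.
          37 is a leaf — visit 37.
        At 11: no right child.
        Visit 11.
      At 20: no right child.
      Visit 20.
    At 36: no right child.
    Visit 36.
  At 3: no right child.
  Visit 3.
At 29: no right child.
Visit 29.

37, 11, 20, 36, 3, 29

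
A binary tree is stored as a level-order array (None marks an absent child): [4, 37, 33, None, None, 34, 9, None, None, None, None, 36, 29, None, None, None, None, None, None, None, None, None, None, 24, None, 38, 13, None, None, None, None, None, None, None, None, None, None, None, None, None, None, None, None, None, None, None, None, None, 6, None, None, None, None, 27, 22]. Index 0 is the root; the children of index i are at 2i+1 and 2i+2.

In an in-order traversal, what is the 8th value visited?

In-order visits the left subtree, then the node, then the right subtree.
At 4: go left to 37.
  37 is a leaf — visit 37.
Visit 4.
At 4: go right to 33.
  At 33: go left to 34.
    At 34: go left to 36.
      At 36: go left to 24.
        At 24: no left child.
        Visit 24.
        At 24: go right to 6.
          6 is a leaf — visit 6.
      Visit 36.
      At 36: no right child.
    Visit 34.
    At 34: go right to 29.
      At 29: go left to 38.
        38 is a leaf — visit 38.
      Visit 29.
      At 29: go right to 13.
        At 13: go left to 27.
          27 is a leaf — visit 27.
        Visit 13.
        At 13: go right to 22.
          22 is a leaf — visit 22.
  Visit 33.
  At 33: go right to 9.
    9 is a leaf — visit 9.
Full in-order sequence: 37, 4, 24, 6, 36, 34, 38, 29, 27, 13, 22, 33, 9.

29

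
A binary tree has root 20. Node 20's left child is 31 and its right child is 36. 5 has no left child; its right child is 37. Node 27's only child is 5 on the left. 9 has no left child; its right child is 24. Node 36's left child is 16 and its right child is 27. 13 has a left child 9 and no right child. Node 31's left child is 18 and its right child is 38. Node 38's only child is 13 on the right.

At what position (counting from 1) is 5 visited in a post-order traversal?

Post-order visits the left subtree, then the right subtree, then the node.
At 20: go left to 31.
  At 31: go left to 18.
    18 is a leaf — visit 18.
  At 31: go right to 38.
    At 38: no left child.
    At 38: go right to 13.
      At 13: go left to 9.
        At 9: no left child.
        At 9: go right to 24.
          24 is a leaf — visit 24.
        Visit 9.
      At 13: no right child.
      Visit 13.
    Visit 38.
  Visit 31.
At 20: go right to 36.
  At 36: go left to 16.
    16 is a leaf — visit 16.
  At 36: go right to 27.
    At 27: go left to 5.
      At 5: no left child.
      At 5: go right to 37.
        37 is a leaf — visit 37.
      Visit 5.
    At 27: no right child.
    Visit 27.
  Visit 36.
Visit 20.
Full post-order sequence: 18, 24, 9, 13, 38, 31, 16, 37, 5, 27, 36, 20.

9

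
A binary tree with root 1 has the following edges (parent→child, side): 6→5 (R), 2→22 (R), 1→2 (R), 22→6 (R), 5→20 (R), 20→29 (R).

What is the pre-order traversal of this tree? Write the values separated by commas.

1, 2, 22, 6, 5, 20, 29

Pre-order visits the node, then its left subtree, then its right subtree.
Visit 1.
At 1: no left child.
At 1: go right to 2.
  Visit 2.
  At 2: no left child.
  At 2: go right to 22.
    Visit 22.
    At 22: no left child.
    At 22: go right to 6.
      Visit 6.
      At 6: no left child.
      At 6: go right to 5.
        Visit 5.
        At 5: no left child.
        At 5: go right to 20.
          Visit 20.
          At 20: no left child.
          At 20: go right to 29.
            29 is a leaf — visit 29.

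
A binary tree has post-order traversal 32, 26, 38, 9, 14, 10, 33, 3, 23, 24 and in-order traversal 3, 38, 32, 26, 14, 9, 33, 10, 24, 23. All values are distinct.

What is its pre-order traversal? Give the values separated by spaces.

The last element of post-order is the root; it splits in-order into left and right subtrees.
Root 24: left subtree has 8 nodes {3, 38, 32, 26, 14, 9, 33, 10}, right has 1 {23}.
  Root 3: left subtree has 0 nodes { }, right has 7 {38, 32, 26, 14, 9, 33, 10}.
    Root 33: left subtree has 5 nodes {38, 32, 26, 14, 9}, right has 1 {10}.
      Root 14: left subtree has 3 nodes {38, 32, 26}, right has 1 {9}.
        Root 38: left subtree has 0 nodes { }, right has 2 {32, 26}.
          Root 26: left subtree has 1 node {32}, right has 0 { }.

24 3 33 14 38 26 32 9 10 23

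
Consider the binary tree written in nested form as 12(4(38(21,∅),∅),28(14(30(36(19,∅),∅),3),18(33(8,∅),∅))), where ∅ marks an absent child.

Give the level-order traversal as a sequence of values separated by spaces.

Level-order visits nodes level by level from the root, left to right within each level.
Level 0: 12
Level 1: 4, 28
Level 2: 38, 14, 18
Level 3: 21, 30, 3, 33
Level 4: 36, 8
Level 5: 19

12 4 28 38 14 18 21 30 3 33 36 8 19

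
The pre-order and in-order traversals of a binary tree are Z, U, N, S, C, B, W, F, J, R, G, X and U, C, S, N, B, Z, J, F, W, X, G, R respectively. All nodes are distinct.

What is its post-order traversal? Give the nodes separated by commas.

C, S, B, N, U, J, F, X, G, R, W, Z

The first element of pre-order is the root; it splits in-order into left and right subtrees.
Root Z: left subtree has 5 nodes {U, C, S, N, B}, right has 6 {J, F, W, X, G, R}.
  Root U: left subtree has 0 nodes { }, right has 4 {C, S, N, B}.
    Root N: left subtree has 2 nodes {C, S}, right has 1 {B}.
      Root S: left subtree has 1 node {C}, right has 0 { }.
  Root W: left subtree has 2 nodes {J, F}, right has 3 {X, G, R}.
    Root F: left subtree has 1 node {J}, right has 0 { }.
    Root R: left subtree has 2 nodes {X, G}, right has 0 { }.
      Root G: left subtree has 1 node {X}, right has 0 { }.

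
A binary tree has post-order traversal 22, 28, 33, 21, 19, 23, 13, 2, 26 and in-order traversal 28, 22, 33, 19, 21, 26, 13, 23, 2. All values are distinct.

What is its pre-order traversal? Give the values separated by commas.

26, 19, 33, 28, 22, 21, 2, 13, 23

The last element of post-order is the root; it splits in-order into left and right subtrees.
Root 26: left subtree has 5 nodes {28, 22, 33, 19, 21}, right has 3 {13, 23, 2}.
  Root 19: left subtree has 3 nodes {28, 22, 33}, right has 1 {21}.
    Root 33: left subtree has 2 nodes {28, 22}, right has 0 { }.
      Root 28: left subtree has 0 nodes { }, right has 1 {22}.
  Root 2: left subtree has 2 nodes {13, 23}, right has 0 { }.
    Root 13: left subtree has 0 nodes { }, right has 1 {23}.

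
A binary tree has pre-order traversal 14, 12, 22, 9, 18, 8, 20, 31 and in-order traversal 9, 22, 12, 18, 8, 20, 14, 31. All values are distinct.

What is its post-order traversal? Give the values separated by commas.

The first element of pre-order is the root; it splits in-order into left and right subtrees.
Root 14: left subtree has 6 nodes {9, 22, 12, 18, 8, 20}, right has 1 {31}.
  Root 12: left subtree has 2 nodes {9, 22}, right has 3 {18, 8, 20}.
    Root 22: left subtree has 1 node {9}, right has 0 { }.
    Root 18: left subtree has 0 nodes { }, right has 2 {8, 20}.
      Root 8: left subtree has 0 nodes { }, right has 1 {20}.

9, 22, 20, 8, 18, 12, 31, 14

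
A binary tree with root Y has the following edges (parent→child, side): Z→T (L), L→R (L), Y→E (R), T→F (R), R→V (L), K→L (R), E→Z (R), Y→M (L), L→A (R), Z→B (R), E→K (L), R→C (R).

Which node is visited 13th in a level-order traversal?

C

Level-order visits nodes level by level from the root, left to right within each level.
Level 0: Y
Level 1: M, E
Level 2: K, Z
Level 3: L, T, B
Level 4: R, A, F
Level 5: V, C
Full level-order sequence: Y, M, E, K, Z, L, T, B, R, A, F, V, C.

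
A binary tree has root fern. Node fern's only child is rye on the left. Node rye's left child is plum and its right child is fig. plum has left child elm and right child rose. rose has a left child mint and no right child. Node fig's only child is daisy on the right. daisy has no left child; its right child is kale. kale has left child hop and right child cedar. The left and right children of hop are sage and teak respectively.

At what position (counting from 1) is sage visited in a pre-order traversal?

Pre-order visits the node, then its left subtree, then its right subtree.
Visit fern.
At fern: go left to rye.
  Visit rye.
  At rye: go left to plum.
    Visit plum.
    At plum: go left to elm.
      elm is a leaf — visit elm.
    At plum: go right to rose.
      Visit rose.
      At rose: go left to mint.
        mint is a leaf — visit mint.
      At rose: no right child.
  At rye: go right to fig.
    Visit fig.
    At fig: no left child.
    At fig: go right to daisy.
      Visit daisy.
      At daisy: no left child.
      At daisy: go right to kale.
        Visit kale.
        At kale: go left to hop.
          Visit hop.
          At hop: go left to sage.
            sage is a leaf — visit sage.
          At hop: go right to teak.
            teak is a leaf — visit teak.
        At kale: go right to cedar.
          cedar is a leaf — visit cedar.
At fern: no right child.
Full pre-order sequence: fern, rye, plum, elm, rose, mint, fig, daisy, kale, hop, sage, teak, cedar.

11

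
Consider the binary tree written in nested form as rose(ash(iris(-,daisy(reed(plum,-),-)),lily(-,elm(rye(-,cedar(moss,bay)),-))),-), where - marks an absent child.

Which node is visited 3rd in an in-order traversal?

reed

In-order visits the left subtree, then the node, then the right subtree.
At rose: go left to ash.
  At ash: go left to iris.
    At iris: no left child.
    Visit iris.
    At iris: go right to daisy.
      At daisy: go left to reed.
        At reed: go left to plum.
          plum is a leaf — visit plum.
        Visit reed.
        At reed: no right child.
      Visit daisy.
      At daisy: no right child.
  Visit ash.
  At ash: go right to lily.
    At lily: no left child.
    Visit lily.
    At lily: go right to elm.
      At elm: go left to rye.
        At rye: no left child.
        Visit rye.
        At rye: go right to cedar.
          At cedar: go left to moss.
            moss is a leaf — visit moss.
          Visit cedar.
          At cedar: go right to bay.
            bay is a leaf — visit bay.
      Visit elm.
      At elm: no right child.
Visit rose.
At rose: no right child.
Full in-order sequence: iris, plum, reed, daisy, ash, lily, rye, moss, cedar, bay, elm, rose.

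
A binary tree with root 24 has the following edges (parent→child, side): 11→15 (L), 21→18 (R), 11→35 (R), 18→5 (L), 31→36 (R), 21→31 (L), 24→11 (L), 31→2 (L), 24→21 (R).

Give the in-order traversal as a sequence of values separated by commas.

In-order visits the left subtree, then the node, then the right subtree.
At 24: go left to 11.
  At 11: go left to 15.
    15 is a leaf — visit 15.
  Visit 11.
  At 11: go right to 35.
    35 is a leaf — visit 35.
Visit 24.
At 24: go right to 21.
  At 21: go left to 31.
    At 31: go left to 2.
      2 is a leaf — visit 2.
    Visit 31.
    At 31: go right to 36.
      36 is a leaf — visit 36.
  Visit 21.
  At 21: go right to 18.
    At 18: go left to 5.
      5 is a leaf — visit 5.
    Visit 18.
    At 18: no right child.

15, 11, 35, 24, 2, 31, 36, 21, 5, 18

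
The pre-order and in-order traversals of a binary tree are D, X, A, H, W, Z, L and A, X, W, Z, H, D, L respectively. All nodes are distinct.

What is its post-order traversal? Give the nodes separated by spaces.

A Z W H X L D

The first element of pre-order is the root; it splits in-order into left and right subtrees.
Root D: left subtree has 5 nodes {A, X, W, Z, H}, right has 1 {L}.
  Root X: left subtree has 1 node {A}, right has 3 {W, Z, H}.
    Root H: left subtree has 2 nodes {W, Z}, right has 0 { }.
      Root W: left subtree has 0 nodes { }, right has 1 {Z}.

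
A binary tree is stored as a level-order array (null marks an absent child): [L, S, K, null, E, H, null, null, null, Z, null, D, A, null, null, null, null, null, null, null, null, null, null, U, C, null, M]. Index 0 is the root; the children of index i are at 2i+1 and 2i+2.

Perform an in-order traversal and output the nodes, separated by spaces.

In-order visits the left subtree, then the node, then the right subtree.
At L: go left to S.
  At S: no left child.
  Visit S.
  At S: go right to E.
    At E: go left to Z.
      Z is a leaf — visit Z.
    Visit E.
    At E: no right child.
Visit L.
At L: go right to K.
  At K: go left to H.
    At H: go left to D.
      At D: go left to U.
        U is a leaf — visit U.
      Visit D.
      At D: go right to C.
        C is a leaf — visit C.
    Visit H.
    At H: go right to A.
      At A: no left child.
      Visit A.
      At A: go right to M.
        M is a leaf — visit M.
  Visit K.
  At K: no right child.

S Z E L U D C H A M K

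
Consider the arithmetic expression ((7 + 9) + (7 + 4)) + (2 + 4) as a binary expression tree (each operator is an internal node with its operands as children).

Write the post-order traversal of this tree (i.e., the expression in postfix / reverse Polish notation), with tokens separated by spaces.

7 9 + 7 4 + + 2 4 + +

Post-order on an expression tree gives postfix notation: for each operator, emit left operand, right operand, then the operator.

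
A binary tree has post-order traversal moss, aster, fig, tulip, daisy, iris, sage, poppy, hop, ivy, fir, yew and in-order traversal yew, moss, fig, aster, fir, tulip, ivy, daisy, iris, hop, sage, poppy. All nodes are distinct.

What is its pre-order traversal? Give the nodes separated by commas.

yew, fir, fig, moss, aster, ivy, tulip, hop, iris, daisy, poppy, sage

The last element of post-order is the root; it splits in-order into left and right subtrees.
Root yew: left subtree has 0 nodes { }, right has 11 {moss, fig, aster, fir, tulip, ivy, daisy, iris, hop, sage, poppy}.
  Root fir: left subtree has 3 nodes {moss, fig, aster}, right has 7 {tulip, ivy, daisy, iris, hop, sage, poppy}.
    Root fig: left subtree has 1 node {moss}, right has 1 {aster}.
    Root ivy: left subtree has 1 node {tulip}, right has 5 {daisy, iris, hop, sage, poppy}.
      Root hop: left subtree has 2 nodes {daisy, iris}, right has 2 {sage, poppy}.
        Root iris: left subtree has 1 node {daisy}, right has 0 { }.
        Root poppy: left subtree has 1 node {sage}, right has 0 { }.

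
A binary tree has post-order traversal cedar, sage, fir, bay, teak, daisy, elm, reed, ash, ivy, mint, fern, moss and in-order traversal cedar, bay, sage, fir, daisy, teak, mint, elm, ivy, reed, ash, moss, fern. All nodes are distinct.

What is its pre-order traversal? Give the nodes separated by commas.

moss, mint, daisy, bay, cedar, fir, sage, teak, ivy, elm, ash, reed, fern

The last element of post-order is the root; it splits in-order into left and right subtrees.
Root moss: left subtree has 11 nodes {cedar, bay, sage, fir, daisy, teak, mint, elm, ivy, reed, ash}, right has 1 {fern}.
  Root mint: left subtree has 6 nodes {cedar, bay, sage, fir, daisy, teak}, right has 4 {elm, ivy, reed, ash}.
    Root daisy: left subtree has 4 nodes {cedar, bay, sage, fir}, right has 1 {teak}.
      Root bay: left subtree has 1 node {cedar}, right has 2 {sage, fir}.
        Root fir: left subtree has 1 node {sage}, right has 0 { }.
    Root ivy: left subtree has 1 node {elm}, right has 2 {reed, ash}.
      Root ash: left subtree has 1 node {reed}, right has 0 { }.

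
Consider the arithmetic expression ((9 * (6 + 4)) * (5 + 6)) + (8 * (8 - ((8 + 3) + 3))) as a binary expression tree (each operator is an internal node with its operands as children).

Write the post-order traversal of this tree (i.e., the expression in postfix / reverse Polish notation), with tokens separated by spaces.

Post-order on an expression tree gives postfix notation: for each operator, emit left operand, right operand, then the operator.

9 6 4 + * 5 6 + * 8 8 8 3 + 3 + - * +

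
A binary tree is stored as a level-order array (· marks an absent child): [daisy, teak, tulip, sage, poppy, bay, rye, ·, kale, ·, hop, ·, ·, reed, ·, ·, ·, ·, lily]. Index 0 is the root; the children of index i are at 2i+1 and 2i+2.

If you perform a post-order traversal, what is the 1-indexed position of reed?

Post-order visits the left subtree, then the right subtree, then the node.
At daisy: go left to teak.
  At teak: go left to sage.
    At sage: no left child.
    At sage: go right to kale.
      At kale: no left child.
      At kale: go right to lily.
        lily is a leaf — visit lily.
      Visit kale.
    Visit sage.
  At teak: go right to poppy.
    At poppy: no left child.
    At poppy: go right to hop.
      hop is a leaf — visit hop.
    Visit poppy.
  Visit teak.
At daisy: go right to tulip.
  At tulip: go left to bay.
    bay is a leaf — visit bay.
  At tulip: go right to rye.
    At rye: go left to reed.
      reed is a leaf — visit reed.
    At rye: no right child.
    Visit rye.
  Visit tulip.
Visit daisy.
Full post-order sequence: lily, kale, sage, hop, poppy, teak, bay, reed, rye, tulip, daisy.

8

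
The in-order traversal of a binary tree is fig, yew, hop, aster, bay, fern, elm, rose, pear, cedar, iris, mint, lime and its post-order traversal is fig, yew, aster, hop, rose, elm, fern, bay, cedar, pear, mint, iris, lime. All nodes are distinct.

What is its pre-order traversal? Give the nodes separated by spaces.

The last element of post-order is the root; it splits in-order into left and right subtrees.
Root lime: left subtree has 12 nodes {fig, yew, hop, aster, bay, fern, elm, rose, pear, cedar, iris, mint}, right has 0 { }.
  Root iris: left subtree has 10 nodes {fig, yew, hop, aster, bay, fern, elm, rose, pear, cedar}, right has 1 {mint}.
    Root pear: left subtree has 8 nodes {fig, yew, hop, aster, bay, fern, elm, rose}, right has 1 {cedar}.
      Root bay: left subtree has 4 nodes {fig, yew, hop, aster}, right has 3 {fern, elm, rose}.
        Root hop: left subtree has 2 nodes {fig, yew}, right has 1 {aster}.
          Root yew: left subtree has 1 node {fig}, right has 0 { }.
        Root fern: left subtree has 0 nodes { }, right has 2 {elm, rose}.
          Root elm: left subtree has 0 nodes { }, right has 1 {rose}.

lime iris pear bay hop yew fig aster fern elm rose cedar mint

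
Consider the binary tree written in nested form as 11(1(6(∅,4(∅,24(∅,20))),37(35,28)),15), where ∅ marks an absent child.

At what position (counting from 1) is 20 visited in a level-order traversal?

Level-order visits nodes level by level from the root, left to right within each level.
Level 0: 11
Level 1: 1, 15
Level 2: 6, 37
Level 3: 4, 35, 28
Level 4: 24
Level 5: 20
Full level-order sequence: 11, 1, 15, 6, 37, 4, 35, 28, 24, 20.

10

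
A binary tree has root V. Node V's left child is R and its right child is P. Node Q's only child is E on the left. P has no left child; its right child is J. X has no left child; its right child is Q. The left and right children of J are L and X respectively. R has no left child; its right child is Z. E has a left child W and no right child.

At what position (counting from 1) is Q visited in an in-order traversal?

10

In-order visits the left subtree, then the node, then the right subtree.
At V: go left to R.
  At R: no left child.
  Visit R.
  At R: go right to Z.
    Z is a leaf — visit Z.
Visit V.
At V: go right to P.
  At P: no left child.
  Visit P.
  At P: go right to J.
    At J: go left to L.
      L is a leaf — visit L.
    Visit J.
    At J: go right to X.
      At X: no left child.
      Visit X.
      At X: go right to Q.
        At Q: go left to E.
          At E: go left to W.
            W is a leaf — visit W.
          Visit E.
          At E: no right child.
        Visit Q.
        At Q: no right child.
Full in-order sequence: R, Z, V, P, L, J, X, W, E, Q.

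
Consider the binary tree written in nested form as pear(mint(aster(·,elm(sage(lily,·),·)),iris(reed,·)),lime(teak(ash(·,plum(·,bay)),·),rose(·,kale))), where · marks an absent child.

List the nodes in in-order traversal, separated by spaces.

aster lily sage elm mint reed iris pear ash plum bay teak lime rose kale

In-order visits the left subtree, then the node, then the right subtree.
At pear: go left to mint.
  At mint: go left to aster.
    At aster: no left child.
    Visit aster.
    At aster: go right to elm.
      At elm: go left to sage.
        At sage: go left to lily.
          lily is a leaf — visit lily.
        Visit sage.
        At sage: no right child.
      Visit elm.
      At elm: no right child.
  Visit mint.
  At mint: go right to iris.
    At iris: go left to reed.
      reed is a leaf — visit reed.
    Visit iris.
    At iris: no right child.
Visit pear.
At pear: go right to lime.
  At lime: go left to teak.
    At teak: go left to ash.
      At ash: no left child.
      Visit ash.
      At ash: go right to plum.
        At plum: no left child.
        Visit plum.
        At plum: go right to bay.
          bay is a leaf — visit bay.
    Visit teak.
    At teak: no right child.
  Visit lime.
  At lime: go right to rose.
    At rose: no left child.
    Visit rose.
    At rose: go right to kale.
      kale is a leaf — visit kale.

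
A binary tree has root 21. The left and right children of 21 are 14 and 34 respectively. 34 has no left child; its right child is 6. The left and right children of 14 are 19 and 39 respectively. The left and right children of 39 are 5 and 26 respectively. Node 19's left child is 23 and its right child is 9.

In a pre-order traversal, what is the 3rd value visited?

Pre-order visits the node, then its left subtree, then its right subtree.
Visit 21.
At 21: go left to 14.
  Visit 14.
  At 14: go left to 19.
    Visit 19.
    At 19: go left to 23.
      23 is a leaf — visit 23.
    At 19: go right to 9.
      9 is a leaf — visit 9.
  At 14: go right to 39.
    Visit 39.
    At 39: go left to 5.
      5 is a leaf — visit 5.
    At 39: go right to 26.
      26 is a leaf — visit 26.
At 21: go right to 34.
  Visit 34.
  At 34: no left child.
  At 34: go right to 6.
    6 is a leaf — visit 6.
Full pre-order sequence: 21, 14, 19, 23, 9, 39, 5, 26, 34, 6.

19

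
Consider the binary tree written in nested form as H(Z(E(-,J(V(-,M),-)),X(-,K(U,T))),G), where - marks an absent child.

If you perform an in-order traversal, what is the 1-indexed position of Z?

5

In-order visits the left subtree, then the node, then the right subtree.
At H: go left to Z.
  At Z: go left to E.
    At E: no left child.
    Visit E.
    At E: go right to J.
      At J: go left to V.
        At V: no left child.
        Visit V.
        At V: go right to M.
          M is a leaf — visit M.
      Visit J.
      At J: no right child.
  Visit Z.
  At Z: go right to X.
    At X: no left child.
    Visit X.
    At X: go right to K.
      At K: go left to U.
        U is a leaf — visit U.
      Visit K.
      At K: go right to T.
        T is a leaf — visit T.
Visit H.
At H: go right to G.
  G is a leaf — visit G.
Full in-order sequence: E, V, M, J, Z, X, U, K, T, H, G.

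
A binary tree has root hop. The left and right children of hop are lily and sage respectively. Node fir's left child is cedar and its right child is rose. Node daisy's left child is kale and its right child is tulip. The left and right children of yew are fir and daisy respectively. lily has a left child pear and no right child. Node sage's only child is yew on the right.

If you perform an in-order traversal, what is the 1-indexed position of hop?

3

In-order visits the left subtree, then the node, then the right subtree.
At hop: go left to lily.
  At lily: go left to pear.
    pear is a leaf — visit pear.
  Visit lily.
  At lily: no right child.
Visit hop.
At hop: go right to sage.
  At sage: no left child.
  Visit sage.
  At sage: go right to yew.
    At yew: go left to fir.
      At fir: go left to cedar.
        cedar is a leaf — visit cedar.
      Visit fir.
      At fir: go right to rose.
        rose is a leaf — visit rose.
    Visit yew.
    At yew: go right to daisy.
      At daisy: go left to kale.
        kale is a leaf — visit kale.
      Visit daisy.
      At daisy: go right to tulip.
        tulip is a leaf — visit tulip.
Full in-order sequence: pear, lily, hop, sage, cedar, fir, rose, yew, kale, daisy, tulip.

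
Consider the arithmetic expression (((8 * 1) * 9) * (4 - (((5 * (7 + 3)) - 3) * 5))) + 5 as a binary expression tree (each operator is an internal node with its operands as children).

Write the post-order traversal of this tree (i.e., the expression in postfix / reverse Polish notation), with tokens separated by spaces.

Post-order on an expression tree gives postfix notation: for each operator, emit left operand, right operand, then the operator.

8 1 * 9 * 4 5 7 3 + * 3 - 5 * - * 5 +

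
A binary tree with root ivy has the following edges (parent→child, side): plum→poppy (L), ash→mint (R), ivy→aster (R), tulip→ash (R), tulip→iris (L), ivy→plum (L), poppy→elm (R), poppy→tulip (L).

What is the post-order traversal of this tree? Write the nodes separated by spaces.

iris mint ash tulip elm poppy plum aster ivy

Post-order visits the left subtree, then the right subtree, then the node.
At ivy: go left to plum.
  At plum: go left to poppy.
    At poppy: go left to tulip.
      At tulip: go left to iris.
        iris is a leaf — visit iris.
      At tulip: go right to ash.
        At ash: no left child.
        At ash: go right to mint.
          mint is a leaf — visit mint.
        Visit ash.
      Visit tulip.
    At poppy: go right to elm.
      elm is a leaf — visit elm.
    Visit poppy.
  At plum: no right child.
  Visit plum.
At ivy: go right to aster.
  aster is a leaf — visit aster.
Visit ivy.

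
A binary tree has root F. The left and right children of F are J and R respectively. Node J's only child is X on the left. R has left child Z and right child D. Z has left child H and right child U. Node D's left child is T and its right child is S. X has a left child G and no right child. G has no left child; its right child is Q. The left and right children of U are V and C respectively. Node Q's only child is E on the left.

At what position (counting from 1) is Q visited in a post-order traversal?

Post-order visits the left subtree, then the right subtree, then the node.
At F: go left to J.
  At J: go left to X.
    At X: go left to G.
      At G: no left child.
      At G: go right to Q.
        At Q: go left to E.
          E is a leaf — visit E.
        At Q: no right child.
        Visit Q.
      Visit G.
    At X: no right child.
    Visit X.
  At J: no right child.
  Visit J.
At F: go right to R.
  At R: go left to Z.
    At Z: go left to H.
      H is a leaf — visit H.
    At Z: go right to U.
      At U: go left to V.
        V is a leaf — visit V.
      At U: go right to C.
        C is a leaf — visit C.
      Visit U.
    Visit Z.
  At R: go right to D.
    At D: go left to T.
      T is a leaf — visit T.
    At D: go right to S.
      S is a leaf — visit S.
    Visit D.
  Visit R.
Visit F.
Full post-order sequence: E, Q, G, X, J, H, V, C, U, Z, T, S, D, R, F.

2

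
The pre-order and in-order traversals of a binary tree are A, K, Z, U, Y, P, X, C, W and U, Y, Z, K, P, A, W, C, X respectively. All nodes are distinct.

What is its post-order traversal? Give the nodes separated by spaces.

Y U Z P K W C X A

The first element of pre-order is the root; it splits in-order into left and right subtrees.
Root A: left subtree has 5 nodes {U, Y, Z, K, P}, right has 3 {W, C, X}.
  Root K: left subtree has 3 nodes {U, Y, Z}, right has 1 {P}.
    Root Z: left subtree has 2 nodes {U, Y}, right has 0 { }.
      Root U: left subtree has 0 nodes { }, right has 1 {Y}.
  Root X: left subtree has 2 nodes {W, C}, right has 0 { }.
    Root C: left subtree has 1 node {W}, right has 0 { }.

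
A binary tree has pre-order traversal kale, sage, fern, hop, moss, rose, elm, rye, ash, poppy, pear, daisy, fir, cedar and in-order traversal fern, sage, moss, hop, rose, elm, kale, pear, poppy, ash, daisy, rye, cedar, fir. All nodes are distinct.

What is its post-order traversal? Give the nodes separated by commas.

fern, moss, elm, rose, hop, sage, pear, poppy, daisy, ash, cedar, fir, rye, kale

The first element of pre-order is the root; it splits in-order into left and right subtrees.
Root kale: left subtree has 6 nodes {fern, sage, moss, hop, rose, elm}, right has 7 {pear, poppy, ash, daisy, rye, cedar, fir}.
  Root sage: left subtree has 1 node {fern}, right has 4 {moss, hop, rose, elm}.
    Root hop: left subtree has 1 node {moss}, right has 2 {rose, elm}.
      Root rose: left subtree has 0 nodes { }, right has 1 {elm}.
  Root rye: left subtree has 4 nodes {pear, poppy, ash, daisy}, right has 2 {cedar, fir}.
    Root ash: left subtree has 2 nodes {pear, poppy}, right has 1 {daisy}.
      Root poppy: left subtree has 1 node {pear}, right has 0 { }.
    Root fir: left subtree has 1 node {cedar}, right has 0 { }.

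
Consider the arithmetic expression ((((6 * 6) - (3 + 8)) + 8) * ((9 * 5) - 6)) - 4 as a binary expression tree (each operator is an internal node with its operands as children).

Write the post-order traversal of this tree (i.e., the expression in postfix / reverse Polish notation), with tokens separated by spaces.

Post-order on an expression tree gives postfix notation: for each operator, emit left operand, right operand, then the operator.

6 6 * 3 8 + - 8 + 9 5 * 6 - * 4 -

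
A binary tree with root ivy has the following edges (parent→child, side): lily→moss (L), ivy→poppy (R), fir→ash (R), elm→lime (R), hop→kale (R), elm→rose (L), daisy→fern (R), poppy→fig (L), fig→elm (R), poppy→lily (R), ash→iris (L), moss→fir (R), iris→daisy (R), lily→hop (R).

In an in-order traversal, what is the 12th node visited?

ash

In-order visits the left subtree, then the node, then the right subtree.
At ivy: no left child.
Visit ivy.
At ivy: go right to poppy.
  At poppy: go left to fig.
    At fig: no left child.
    Visit fig.
    At fig: go right to elm.
      At elm: go left to rose.
        rose is a leaf — visit rose.
      Visit elm.
      At elm: go right to lime.
        lime is a leaf — visit lime.
  Visit poppy.
  At poppy: go right to lily.
    At lily: go left to moss.
      At moss: no left child.
      Visit moss.
      At moss: go right to fir.
        At fir: no left child.
        Visit fir.
        At fir: go right to ash.
          At ash: go left to iris.
            At iris: no left child.
            Visit iris.
            At iris: go right to daisy.
              At daisy: no left child.
              Visit daisy.
              At daisy: go right to fern.
                fern is a leaf — visit fern.
          Visit ash.
          At ash: no right child.
    Visit lily.
    At lily: go right to hop.
      At hop: no left child.
      Visit hop.
      At hop: go right to kale.
        kale is a leaf — visit kale.
Full in-order sequence: ivy, fig, rose, elm, lime, poppy, moss, fir, iris, daisy, fern, ash, lily, hop, kale.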